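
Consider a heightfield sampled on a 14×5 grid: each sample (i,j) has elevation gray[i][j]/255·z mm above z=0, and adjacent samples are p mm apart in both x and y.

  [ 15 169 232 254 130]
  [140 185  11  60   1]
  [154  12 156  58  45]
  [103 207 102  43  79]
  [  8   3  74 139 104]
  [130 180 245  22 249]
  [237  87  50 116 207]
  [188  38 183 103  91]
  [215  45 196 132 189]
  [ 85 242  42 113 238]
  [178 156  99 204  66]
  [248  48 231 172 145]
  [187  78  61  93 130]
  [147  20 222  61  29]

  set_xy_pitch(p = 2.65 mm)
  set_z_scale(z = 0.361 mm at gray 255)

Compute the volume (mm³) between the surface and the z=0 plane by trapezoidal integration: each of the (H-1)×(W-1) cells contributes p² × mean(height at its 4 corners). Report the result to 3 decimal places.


62.173

height_mm = gray/255 × 0.361; cell vol = 2.65² × mean(4 corners)
unit = 2.65² × 0.361 / (4×255) = 0.00248541 mm³ per gray-sum
row 0: Σ corner-gray over 4 cells = 2108  → 5.2393
row 1: Σ corner-gray over 4 cells = 1304  → 3.2410
row 2: Σ corner-gray over 4 cells = 1537  → 3.8201
row 3: Σ corner-gray over 4 cells = 1430  → 3.5541
row 4: Σ corner-gray over 4 cells = 1817  → 4.5160
row 5: Σ corner-gray over 4 cells = 2223  → 5.5251
row 6: Σ corner-gray over 4 cells = 1877  → 4.6651
row 7: Σ corner-gray over 4 cells = 2077  → 5.1622
row 8: Σ corner-gray over 4 cells = 2267  → 5.6344
row 9: Σ corner-gray over 4 cells = 2279  → 5.6643
row 10: Σ corner-gray over 4 cells = 2457  → 6.1067
row 11: Σ corner-gray over 4 cells = 2076  → 5.1597
row 12: Σ corner-gray over 4 cells = 1563  → 3.8847
Σ rows: total corner-gray = 25015  → 62.1726 mm³


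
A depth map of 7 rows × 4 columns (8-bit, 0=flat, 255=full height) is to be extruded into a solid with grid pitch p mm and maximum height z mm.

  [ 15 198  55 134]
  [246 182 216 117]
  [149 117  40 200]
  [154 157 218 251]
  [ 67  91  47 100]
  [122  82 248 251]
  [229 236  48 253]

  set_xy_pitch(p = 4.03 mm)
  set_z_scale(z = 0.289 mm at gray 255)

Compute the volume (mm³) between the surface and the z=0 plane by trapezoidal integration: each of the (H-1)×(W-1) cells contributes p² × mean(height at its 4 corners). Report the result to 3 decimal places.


48.827

height_mm = gray/255 × 0.289; cell vol = 4.03² × mean(4 corners)
unit = 4.03² × 0.289 / (4×255) = 0.00460159 mm³ per gray-sum
row 0: Σ corner-gray over 3 cells = 1814  → 8.3473
row 1: Σ corner-gray over 3 cells = 1822  → 8.3841
row 2: Σ corner-gray over 3 cells = 1818  → 8.3657
row 3: Σ corner-gray over 3 cells = 1598  → 7.3533
row 4: Σ corner-gray over 3 cells = 1476  → 6.7919
row 5: Σ corner-gray over 3 cells = 2083  → 9.5851
Σ rows: total corner-gray = 10611  → 48.8275 mm³


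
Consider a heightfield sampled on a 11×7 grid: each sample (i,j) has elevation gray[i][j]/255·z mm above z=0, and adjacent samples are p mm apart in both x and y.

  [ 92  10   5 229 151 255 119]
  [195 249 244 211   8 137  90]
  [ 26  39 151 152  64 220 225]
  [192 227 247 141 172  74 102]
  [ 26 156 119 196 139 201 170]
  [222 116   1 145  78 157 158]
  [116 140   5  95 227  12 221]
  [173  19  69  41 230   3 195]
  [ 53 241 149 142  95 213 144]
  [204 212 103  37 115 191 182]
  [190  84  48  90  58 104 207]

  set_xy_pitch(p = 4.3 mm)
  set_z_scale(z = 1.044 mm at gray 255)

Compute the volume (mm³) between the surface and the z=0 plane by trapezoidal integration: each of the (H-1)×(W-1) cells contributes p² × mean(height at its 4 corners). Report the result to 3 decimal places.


height_mm = gray/255 × 1.044; cell vol = 4.3² × mean(4 corners)
unit = 4.3² × 1.044 / (4×255) = 0.0189251 mm³ per gray-sum
row 0: Σ corner-gray over 6 cells = 3494  → 66.1242
row 1: Σ corner-gray over 6 cells = 3486  → 65.9728
row 2: Σ corner-gray over 6 cells = 3519  → 66.5973
row 3: Σ corner-gray over 6 cells = 3834  → 72.5587
row 4: Σ corner-gray over 6 cells = 3192  → 60.4088
row 5: Σ corner-gray over 6 cells = 2669  → 50.5110
row 6: Σ corner-gray over 6 cells = 2387  → 45.1741
row 7: Σ corner-gray over 6 cells = 2969  → 56.1885
row 8: Σ corner-gray over 6 cells = 3579  → 67.7328
row 9: Σ corner-gray over 6 cells = 2867  → 54.2581
Σ rows: total corner-gray = 31996  → 605.5262 mm³

605.526


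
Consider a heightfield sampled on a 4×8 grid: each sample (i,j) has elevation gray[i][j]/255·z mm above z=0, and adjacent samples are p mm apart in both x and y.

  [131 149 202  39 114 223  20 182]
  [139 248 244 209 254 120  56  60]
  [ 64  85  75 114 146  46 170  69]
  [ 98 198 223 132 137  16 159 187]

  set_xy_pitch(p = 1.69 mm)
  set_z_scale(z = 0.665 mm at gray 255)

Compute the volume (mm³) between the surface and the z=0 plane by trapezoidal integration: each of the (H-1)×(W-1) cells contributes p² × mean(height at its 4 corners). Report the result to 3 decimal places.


height_mm = gray/255 × 0.665; cell vol = 1.69² × mean(4 corners)
unit = 1.69² × 0.665 / (4×255) = 0.00186207 mm³ per gray-sum
row 0: Σ corner-gray over 7 cells = 4268  → 7.9473
row 1: Σ corner-gray over 7 cells = 3866  → 7.1987
row 2: Σ corner-gray over 7 cells = 3420  → 6.3683
Σ rows: total corner-gray = 11554  → 21.5143 mm³

21.514


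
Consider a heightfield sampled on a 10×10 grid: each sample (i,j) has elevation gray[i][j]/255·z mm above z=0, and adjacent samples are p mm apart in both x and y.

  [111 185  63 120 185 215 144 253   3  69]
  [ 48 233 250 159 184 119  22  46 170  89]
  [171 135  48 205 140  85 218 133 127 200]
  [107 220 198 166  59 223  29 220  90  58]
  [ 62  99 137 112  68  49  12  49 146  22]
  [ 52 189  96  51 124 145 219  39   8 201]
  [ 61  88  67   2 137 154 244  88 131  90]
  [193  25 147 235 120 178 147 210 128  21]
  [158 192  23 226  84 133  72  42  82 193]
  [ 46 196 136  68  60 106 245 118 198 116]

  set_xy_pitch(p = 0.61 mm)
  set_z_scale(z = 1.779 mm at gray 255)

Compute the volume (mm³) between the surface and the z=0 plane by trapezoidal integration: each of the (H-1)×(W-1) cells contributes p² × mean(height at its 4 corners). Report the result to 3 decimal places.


26.149

height_mm = gray/255 × 1.779; cell vol = 0.61² × mean(4 corners)
unit = 0.61² × 1.779 / (4×255) = 0.000648986 mm³ per gray-sum
row 0: Σ corner-gray over 9 cells = 5019  → 3.2573
row 1: Σ corner-gray over 9 cells = 5056  → 3.2813
row 2: Σ corner-gray over 9 cells = 5128  → 3.3280
row 3: Σ corner-gray over 9 cells = 4003  → 2.5979
row 4: Σ corner-gray over 9 cells = 3423  → 2.2215
row 5: Σ corner-gray over 9 cells = 3968  → 2.5752
row 6: Σ corner-gray over 9 cells = 4567  → 2.9639
row 7: Σ corner-gray over 9 cells = 4653  → 3.0197
row 8: Σ corner-gray over 9 cells = 4475  → 2.9042
Σ rows: total corner-gray = 40292  → 26.1490 mm³


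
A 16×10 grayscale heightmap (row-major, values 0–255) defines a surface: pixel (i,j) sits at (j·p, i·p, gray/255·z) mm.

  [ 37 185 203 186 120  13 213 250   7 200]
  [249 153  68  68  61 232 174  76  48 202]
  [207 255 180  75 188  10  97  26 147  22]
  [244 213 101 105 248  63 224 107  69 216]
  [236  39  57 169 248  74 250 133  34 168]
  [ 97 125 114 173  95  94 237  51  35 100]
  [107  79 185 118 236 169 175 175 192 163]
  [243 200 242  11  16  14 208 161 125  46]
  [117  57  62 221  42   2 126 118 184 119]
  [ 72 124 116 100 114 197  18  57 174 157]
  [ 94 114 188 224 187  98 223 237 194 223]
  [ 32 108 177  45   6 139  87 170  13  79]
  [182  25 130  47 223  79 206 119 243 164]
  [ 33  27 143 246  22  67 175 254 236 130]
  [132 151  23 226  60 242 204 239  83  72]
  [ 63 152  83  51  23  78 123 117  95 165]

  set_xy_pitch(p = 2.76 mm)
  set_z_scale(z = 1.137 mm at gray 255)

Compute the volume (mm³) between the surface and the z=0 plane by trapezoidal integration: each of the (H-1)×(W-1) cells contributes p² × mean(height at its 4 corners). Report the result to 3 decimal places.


598.906

height_mm = gray/255 × 1.137; cell vol = 2.76² × mean(4 corners)
unit = 2.76² × 1.137 / (4×255) = 0.00849138 mm³ per gray-sum
row 0: Σ corner-gray over 9 cells = 4802  → 40.7756
row 1: Σ corner-gray over 9 cells = 4396  → 37.3281
row 2: Σ corner-gray over 9 cells = 4905  → 41.6502
row 3: Σ corner-gray over 9 cells = 5132  → 43.5778
row 4: Σ corner-gray over 9 cells = 4457  → 37.8461
row 5: Σ corner-gray over 9 cells = 4973  → 42.2277
row 6: Σ corner-gray over 9 cells = 5171  → 43.9089
row 7: Σ corner-gray over 9 cells = 4103  → 34.8401
row 8: Σ corner-gray over 9 cells = 3889  → 33.0230
row 9: Σ corner-gray over 9 cells = 5276  → 44.8005
row 10: Σ corner-gray over 9 cells = 4848  → 41.1662
row 11: Σ corner-gray over 9 cells = 4091  → 34.7383
row 12: Σ corner-gray over 9 cells = 4993  → 42.3975
row 13: Σ corner-gray over 9 cells = 5163  → 43.8410
row 14: Σ corner-gray over 9 cells = 4332  → 36.7847
Σ rows: total corner-gray = 70531  → 598.9058 mm³


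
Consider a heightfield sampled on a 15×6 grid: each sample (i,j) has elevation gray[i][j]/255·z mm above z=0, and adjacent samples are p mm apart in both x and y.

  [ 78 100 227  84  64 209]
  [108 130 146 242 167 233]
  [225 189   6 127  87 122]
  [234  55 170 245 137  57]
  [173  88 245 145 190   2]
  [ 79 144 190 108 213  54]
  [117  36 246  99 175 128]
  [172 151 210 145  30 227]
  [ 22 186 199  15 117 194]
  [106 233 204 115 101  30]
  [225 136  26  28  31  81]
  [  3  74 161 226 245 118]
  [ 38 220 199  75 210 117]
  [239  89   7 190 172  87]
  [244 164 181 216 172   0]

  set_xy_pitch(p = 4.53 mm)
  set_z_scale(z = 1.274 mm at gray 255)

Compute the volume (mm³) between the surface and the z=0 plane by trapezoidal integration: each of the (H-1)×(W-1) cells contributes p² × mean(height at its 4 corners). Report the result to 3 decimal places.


height_mm = gray/255 × 1.274; cell vol = 4.53² × mean(4 corners)
unit = 4.53² × 1.274 / (4×255) = 0.025631 mm³ per gray-sum
row 0: Σ corner-gray over 5 cells = 2948  → 75.5602
row 1: Σ corner-gray over 5 cells = 2876  → 73.7148
row 2: Σ corner-gray over 5 cells = 2670  → 68.4348
row 3: Σ corner-gray over 5 cells = 3016  → 77.3031
row 4: Σ corner-gray over 5 cells = 2954  → 75.7140
row 5: Σ corner-gray over 5 cells = 2800  → 71.7668
row 6: Σ corner-gray over 5 cells = 2828  → 72.4845
row 7: Σ corner-gray over 5 cells = 2721  → 69.7420
row 8: Σ corner-gray over 5 cells = 2692  → 68.9987
row 9: Σ corner-gray over 5 cells = 2190  → 56.1319
row 10: Σ corner-gray over 5 cells = 2281  → 58.4643
row 11: Σ corner-gray over 5 cells = 3096  → 79.3536
row 12: Σ corner-gray over 5 cells = 2805  → 71.8950
row 13: Σ corner-gray over 5 cells = 2952  → 75.6627
Σ rows: total corner-gray = 38829  → 995.2264 mm³

995.226


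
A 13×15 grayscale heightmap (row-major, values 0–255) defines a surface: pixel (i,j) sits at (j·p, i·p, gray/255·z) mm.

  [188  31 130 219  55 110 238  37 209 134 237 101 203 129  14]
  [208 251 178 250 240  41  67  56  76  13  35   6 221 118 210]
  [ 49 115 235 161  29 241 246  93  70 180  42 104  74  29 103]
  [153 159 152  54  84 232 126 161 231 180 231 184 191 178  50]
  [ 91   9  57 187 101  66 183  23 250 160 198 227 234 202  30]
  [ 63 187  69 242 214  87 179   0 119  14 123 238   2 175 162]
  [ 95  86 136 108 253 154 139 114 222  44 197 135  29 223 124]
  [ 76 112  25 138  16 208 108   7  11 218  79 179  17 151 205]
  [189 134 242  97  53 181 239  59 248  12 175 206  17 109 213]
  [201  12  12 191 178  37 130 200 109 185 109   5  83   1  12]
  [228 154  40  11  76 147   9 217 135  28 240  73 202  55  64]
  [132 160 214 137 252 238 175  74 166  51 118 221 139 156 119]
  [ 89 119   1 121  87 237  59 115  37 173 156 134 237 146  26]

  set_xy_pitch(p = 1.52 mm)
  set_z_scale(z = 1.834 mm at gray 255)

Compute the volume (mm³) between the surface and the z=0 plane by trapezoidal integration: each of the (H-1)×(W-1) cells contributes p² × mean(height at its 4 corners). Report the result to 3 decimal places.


360.521

height_mm = gray/255 × 1.834; cell vol = 1.52² × mean(4 corners)
unit = 1.52² × 1.834 / (4×255) = 0.00415419 mm³ per gray-sum
row 0: Σ corner-gray over 14 cells = 7390  → 30.6995
row 1: Σ corner-gray over 14 cells = 6912  → 28.7138
row 2: Σ corner-gray over 14 cells = 7919  → 32.8970
row 3: Σ corner-gray over 14 cells = 8444  → 35.0780
row 4: Σ corner-gray over 14 cells = 7438  → 30.8989
row 5: Σ corner-gray over 14 cells = 7422  → 30.8324
row 6: Σ corner-gray over 14 cells = 6718  → 27.9078
row 7: Σ corner-gray over 14 cells = 6765  → 28.1031
row 8: Σ corner-gray over 14 cells = 6663  → 27.6794
row 9: Σ corner-gray over 14 cells = 5783  → 24.0237
row 10: Σ corner-gray over 14 cells = 7519  → 31.2354
row 11: Σ corner-gray over 14 cells = 7812  → 32.4525
Σ rows: total corner-gray = 86785  → 360.5214 mm³


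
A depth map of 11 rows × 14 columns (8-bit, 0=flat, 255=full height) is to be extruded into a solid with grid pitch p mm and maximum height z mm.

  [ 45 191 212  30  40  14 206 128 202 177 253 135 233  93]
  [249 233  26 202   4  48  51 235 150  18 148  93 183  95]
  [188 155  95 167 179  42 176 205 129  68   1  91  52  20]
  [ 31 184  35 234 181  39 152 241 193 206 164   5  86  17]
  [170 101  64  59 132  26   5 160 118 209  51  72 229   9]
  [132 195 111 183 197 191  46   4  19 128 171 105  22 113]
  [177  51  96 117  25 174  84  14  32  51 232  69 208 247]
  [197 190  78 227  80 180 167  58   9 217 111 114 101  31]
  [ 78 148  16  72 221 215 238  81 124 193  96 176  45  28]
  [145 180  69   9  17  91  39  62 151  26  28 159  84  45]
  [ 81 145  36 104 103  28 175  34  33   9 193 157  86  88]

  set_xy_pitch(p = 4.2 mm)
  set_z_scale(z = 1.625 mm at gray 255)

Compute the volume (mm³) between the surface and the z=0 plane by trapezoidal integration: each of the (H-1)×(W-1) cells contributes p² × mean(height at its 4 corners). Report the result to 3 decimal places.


1665.802

height_mm = gray/255 × 1.625; cell vol = 4.2² × mean(4 corners)
unit = 4.2² × 1.625 / (4×255) = 0.0281029 mm³ per gray-sum
row 0: Σ corner-gray over 13 cells = 6906  → 194.0789
row 1: Σ corner-gray over 13 cells = 6054  → 170.1352
row 2: Σ corner-gray over 13 cells = 6416  → 180.3085
row 3: Σ corner-gray over 13 cells = 6119  → 171.9619
row 4: Σ corner-gray over 13 cells = 5620  → 157.9385
row 5: Σ corner-gray over 13 cells = 5719  → 160.7207
row 6: Σ corner-gray over 13 cells = 6022  → 169.2359
row 7: Σ corner-gray over 13 cells = 6648  → 186.8284
row 8: Σ corner-gray over 13 cells = 5376  → 151.0814
row 9: Σ corner-gray over 13 cells = 4395  → 123.5124
Σ rows: total corner-gray = 59275  → 1665.8018 mm³


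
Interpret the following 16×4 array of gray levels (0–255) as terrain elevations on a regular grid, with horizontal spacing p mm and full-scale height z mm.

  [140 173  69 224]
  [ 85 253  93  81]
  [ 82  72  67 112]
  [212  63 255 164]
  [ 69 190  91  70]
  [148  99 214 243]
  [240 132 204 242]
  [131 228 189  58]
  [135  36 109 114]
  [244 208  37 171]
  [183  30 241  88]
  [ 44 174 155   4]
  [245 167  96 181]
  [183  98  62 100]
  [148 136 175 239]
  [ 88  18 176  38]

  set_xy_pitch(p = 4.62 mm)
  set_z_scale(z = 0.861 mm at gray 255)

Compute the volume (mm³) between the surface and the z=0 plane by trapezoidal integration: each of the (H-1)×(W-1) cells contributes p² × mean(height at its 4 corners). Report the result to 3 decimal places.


height_mm = gray/255 × 0.861; cell vol = 4.62² × mean(4 corners)
unit = 4.62² × 0.861 / (4×255) = 0.0180172 mm³ per gray-sum
row 0: Σ corner-gray over 3 cells = 1706  → 30.7373
row 1: Σ corner-gray over 3 cells = 1330  → 23.9629
row 2: Σ corner-gray over 3 cells = 1484  → 26.7375
row 3: Σ corner-gray over 3 cells = 1713  → 30.8634
row 4: Σ corner-gray over 3 cells = 1718  → 30.9535
row 5: Σ corner-gray over 3 cells = 2171  → 39.1153
row 6: Σ corner-gray over 3 cells = 2177  → 39.2234
row 7: Σ corner-gray over 3 cells = 1562  → 28.1428
row 8: Σ corner-gray over 3 cells = 1444  → 26.0168
row 9: Σ corner-gray over 3 cells = 1718  → 30.9535
row 10: Σ corner-gray over 3 cells = 1519  → 27.3681
row 11: Σ corner-gray over 3 cells = 1658  → 29.8725
row 12: Σ corner-gray over 3 cells = 1555  → 28.0167
row 13: Σ corner-gray over 3 cells = 1612  → 29.0437
row 14: Σ corner-gray over 3 cells = 1523  → 27.4402
Σ rows: total corner-gray = 24890  → 448.4477 mm³

448.448


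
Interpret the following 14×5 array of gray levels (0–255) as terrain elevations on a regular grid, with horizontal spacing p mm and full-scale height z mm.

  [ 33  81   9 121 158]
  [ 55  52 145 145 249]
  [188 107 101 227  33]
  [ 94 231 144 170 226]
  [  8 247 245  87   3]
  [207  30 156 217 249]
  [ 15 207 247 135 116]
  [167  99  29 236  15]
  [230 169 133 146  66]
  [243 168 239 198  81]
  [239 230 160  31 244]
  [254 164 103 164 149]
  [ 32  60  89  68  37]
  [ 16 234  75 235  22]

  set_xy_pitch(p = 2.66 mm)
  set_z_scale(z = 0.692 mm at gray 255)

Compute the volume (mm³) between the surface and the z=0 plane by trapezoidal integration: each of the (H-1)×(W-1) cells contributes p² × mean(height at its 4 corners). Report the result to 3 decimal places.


height_mm = gray/255 × 0.692; cell vol = 2.66² × mean(4 corners)
unit = 2.66² × 0.692 / (4×255) = 0.00480031 mm³ per gray-sum
row 0: Σ corner-gray over 4 cells = 1601  → 7.6853
row 1: Σ corner-gray over 4 cells = 2079  → 9.9798
row 2: Σ corner-gray over 4 cells = 2501  → 12.0056
row 3: Σ corner-gray over 4 cells = 2579  → 12.3800
row 4: Σ corner-gray over 4 cells = 2431  → 11.6696
row 5: Σ corner-gray over 4 cells = 2571  → 12.3416
row 6: Σ corner-gray over 4 cells = 2219  → 10.6519
row 7: Σ corner-gray over 4 cells = 2102  → 10.0902
row 8: Σ corner-gray over 4 cells = 2726  → 13.0856
row 9: Σ corner-gray over 4 cells = 2859  → 13.7241
row 10: Σ corner-gray over 4 cells = 2590  → 12.4328
row 11: Σ corner-gray over 4 cells = 1768  → 8.4869
row 12: Σ corner-gray over 4 cells = 1629  → 7.8197
Σ rows: total corner-gray = 29655  → 142.3532 mm³

142.353


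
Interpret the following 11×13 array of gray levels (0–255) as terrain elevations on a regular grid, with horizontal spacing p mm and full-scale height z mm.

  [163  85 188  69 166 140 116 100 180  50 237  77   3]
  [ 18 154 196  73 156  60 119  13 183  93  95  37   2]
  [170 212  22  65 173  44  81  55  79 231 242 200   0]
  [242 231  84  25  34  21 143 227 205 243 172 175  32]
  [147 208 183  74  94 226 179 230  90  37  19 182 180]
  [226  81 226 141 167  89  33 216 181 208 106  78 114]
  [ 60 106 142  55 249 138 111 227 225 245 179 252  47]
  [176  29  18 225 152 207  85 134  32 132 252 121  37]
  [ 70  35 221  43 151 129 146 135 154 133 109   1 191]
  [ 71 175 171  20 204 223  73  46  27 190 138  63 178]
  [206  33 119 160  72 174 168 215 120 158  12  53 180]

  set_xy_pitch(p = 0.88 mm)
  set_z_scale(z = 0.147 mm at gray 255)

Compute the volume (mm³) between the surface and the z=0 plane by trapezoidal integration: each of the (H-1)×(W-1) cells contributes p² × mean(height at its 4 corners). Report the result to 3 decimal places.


6.946

height_mm = gray/255 × 0.147; cell vol = 0.88² × mean(4 corners)
unit = 0.88² × 0.147 / (4×255) = 0.000111605 mm³ per gray-sum
row 0: Σ corner-gray over 12 cells = 5360  → 0.5982
row 1: Σ corner-gray over 12 cells = 5356  → 0.5978
row 2: Σ corner-gray over 12 cells = 6372  → 0.7111
row 3: Σ corner-gray over 12 cells = 6765  → 0.7550
row 4: Σ corner-gray over 12 cells = 6763  → 0.7548
row 5: Σ corner-gray over 12 cells = 7357  → 0.8211
row 6: Σ corner-gray over 12 cells = 6952  → 0.7759
row 7: Σ corner-gray over 12 cells = 5762  → 0.6431
row 8: Σ corner-gray over 12 cells = 5684  → 0.6344
row 9: Σ corner-gray over 12 cells = 5863  → 0.6543
Σ rows: total corner-gray = 62234  → 6.9456 mm³


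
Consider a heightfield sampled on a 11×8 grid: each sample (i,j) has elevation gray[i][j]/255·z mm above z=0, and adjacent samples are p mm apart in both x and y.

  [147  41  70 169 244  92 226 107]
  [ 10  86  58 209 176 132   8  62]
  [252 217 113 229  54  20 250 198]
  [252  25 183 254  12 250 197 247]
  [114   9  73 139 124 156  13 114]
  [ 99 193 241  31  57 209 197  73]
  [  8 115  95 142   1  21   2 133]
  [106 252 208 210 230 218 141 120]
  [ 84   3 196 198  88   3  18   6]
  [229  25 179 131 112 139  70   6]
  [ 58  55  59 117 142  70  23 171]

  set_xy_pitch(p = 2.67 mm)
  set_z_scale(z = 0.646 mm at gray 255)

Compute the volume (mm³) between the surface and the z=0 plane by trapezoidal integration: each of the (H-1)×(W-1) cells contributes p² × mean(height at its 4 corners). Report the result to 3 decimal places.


height_mm = gray/255 × 0.646; cell vol = 2.67² × mean(4 corners)
unit = 2.67² × 0.646 / (4×255) = 0.00451497 mm³ per gray-sum
row 0: Σ corner-gray over 7 cells = 3348  → 15.1161
row 1: Σ corner-gray over 7 cells = 3626  → 16.3713
row 2: Σ corner-gray over 7 cells = 4557  → 20.5747
row 3: Σ corner-gray over 7 cells = 3597  → 16.2403
row 4: Σ corner-gray over 7 cells = 3284  → 14.8272
row 5: Σ corner-gray over 7 cells = 2921  → 13.1882
row 6: Σ corner-gray over 7 cells = 3637  → 16.4209
row 7: Σ corner-gray over 7 cells = 3846  → 17.3646
row 8: Σ corner-gray over 7 cells = 2649  → 11.9602
row 9: Σ corner-gray over 7 cells = 2708  → 12.2265
Σ rows: total corner-gray = 34173  → 154.2901 mm³

154.290


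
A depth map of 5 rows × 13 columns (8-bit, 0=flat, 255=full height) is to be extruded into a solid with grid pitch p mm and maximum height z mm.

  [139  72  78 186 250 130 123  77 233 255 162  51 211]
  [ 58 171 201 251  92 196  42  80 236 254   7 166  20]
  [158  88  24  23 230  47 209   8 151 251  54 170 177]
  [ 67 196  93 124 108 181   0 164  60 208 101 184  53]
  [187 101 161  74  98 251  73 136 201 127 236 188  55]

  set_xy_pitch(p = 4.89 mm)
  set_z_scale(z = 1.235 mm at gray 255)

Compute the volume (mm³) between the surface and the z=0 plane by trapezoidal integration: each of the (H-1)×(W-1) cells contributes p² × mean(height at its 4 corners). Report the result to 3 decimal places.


height_mm = gray/255 × 1.235; cell vol = 4.89² × mean(4 corners)
unit = 4.89² × 1.235 / (4×255) = 0.0289524 mm³ per gray-sum
row 0: Σ corner-gray over 12 cells = 7054  → 204.2302
row 1: Σ corner-gray over 12 cells = 6315  → 182.8344
row 2: Σ corner-gray over 12 cells = 5803  → 168.0108
row 3: Σ corner-gray over 12 cells = 6492  → 187.9590
Σ rows: total corner-gray = 25664  → 743.0343 mm³

743.034


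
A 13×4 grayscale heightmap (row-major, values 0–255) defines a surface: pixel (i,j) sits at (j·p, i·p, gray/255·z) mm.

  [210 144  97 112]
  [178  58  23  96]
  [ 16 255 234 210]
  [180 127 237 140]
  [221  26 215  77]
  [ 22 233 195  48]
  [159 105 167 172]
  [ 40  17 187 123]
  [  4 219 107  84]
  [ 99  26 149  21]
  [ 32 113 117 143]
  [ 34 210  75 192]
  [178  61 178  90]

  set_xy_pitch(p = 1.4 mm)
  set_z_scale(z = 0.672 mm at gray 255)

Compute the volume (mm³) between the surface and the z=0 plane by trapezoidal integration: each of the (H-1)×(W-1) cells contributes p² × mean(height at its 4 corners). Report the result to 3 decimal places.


height_mm = gray/255 × 0.672; cell vol = 1.4² × mean(4 corners)
unit = 1.4² × 0.672 / (4×255) = 0.00129129 mm³ per gray-sum
row 0: Σ corner-gray over 3 cells = 1240  → 1.6012
row 1: Σ corner-gray over 3 cells = 1640  → 2.1177
row 2: Σ corner-gray over 3 cells = 2252  → 2.9080
row 3: Σ corner-gray over 3 cells = 1828  → 2.3605
row 4: Σ corner-gray over 3 cells = 1706  → 2.2029
row 5: Σ corner-gray over 3 cells = 1801  → 2.3256
row 6: Σ corner-gray over 3 cells = 1446  → 1.8672
row 7: Σ corner-gray over 3 cells = 1311  → 1.6929
row 8: Σ corner-gray over 3 cells = 1210  → 1.5625
row 9: Σ corner-gray over 3 cells = 1105  → 1.4269
row 10: Σ corner-gray over 3 cells = 1431  → 1.8478
row 11: Σ corner-gray over 3 cells = 1542  → 1.9912
Σ rows: total corner-gray = 18512  → 23.9044 mm³

23.904


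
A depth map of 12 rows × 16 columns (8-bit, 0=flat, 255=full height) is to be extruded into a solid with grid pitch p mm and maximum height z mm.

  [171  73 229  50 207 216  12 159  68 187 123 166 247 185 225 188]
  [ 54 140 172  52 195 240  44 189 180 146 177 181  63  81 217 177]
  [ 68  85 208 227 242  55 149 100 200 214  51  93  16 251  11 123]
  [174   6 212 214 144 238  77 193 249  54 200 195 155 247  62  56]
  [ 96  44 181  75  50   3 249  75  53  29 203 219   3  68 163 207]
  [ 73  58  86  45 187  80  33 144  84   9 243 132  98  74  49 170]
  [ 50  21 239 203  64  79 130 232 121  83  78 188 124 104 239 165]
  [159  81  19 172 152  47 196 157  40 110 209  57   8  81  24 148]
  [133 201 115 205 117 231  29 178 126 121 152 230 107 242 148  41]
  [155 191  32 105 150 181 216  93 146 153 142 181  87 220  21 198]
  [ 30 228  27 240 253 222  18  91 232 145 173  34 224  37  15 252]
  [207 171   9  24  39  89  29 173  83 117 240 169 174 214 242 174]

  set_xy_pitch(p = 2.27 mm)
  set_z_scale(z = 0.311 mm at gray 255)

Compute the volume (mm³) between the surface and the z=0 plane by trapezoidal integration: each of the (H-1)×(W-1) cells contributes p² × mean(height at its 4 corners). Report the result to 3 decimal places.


height_mm = gray/255 × 0.311; cell vol = 2.27² × mean(4 corners)
unit = 2.27² × 0.311 / (4×255) = 0.00157113 mm³ per gray-sum
row 0: Σ corner-gray over 15 cells = 9038  → 14.1999
row 1: Σ corner-gray over 15 cells = 8380  → 13.1661
row 2: Σ corner-gray over 15 cells = 8717  → 13.6955
row 3: Σ corner-gray over 15 cells = 7855  → 12.3412
row 4: Σ corner-gray over 15 cells = 6020  → 9.4582
row 5: Σ corner-gray over 15 cells = 6912  → 10.8596
row 6: Σ corner-gray over 15 cells = 7038  → 11.0576
row 7: Σ corner-gray over 15 cells = 7591  → 11.9264
row 8: Σ corner-gray over 15 cells = 8767  → 13.7741
row 9: Σ corner-gray over 15 cells = 8349  → 13.1174
row 10: Σ corner-gray over 15 cells = 8087  → 12.7057
Σ rows: total corner-gray = 86754  → 136.3018 mm³

136.302


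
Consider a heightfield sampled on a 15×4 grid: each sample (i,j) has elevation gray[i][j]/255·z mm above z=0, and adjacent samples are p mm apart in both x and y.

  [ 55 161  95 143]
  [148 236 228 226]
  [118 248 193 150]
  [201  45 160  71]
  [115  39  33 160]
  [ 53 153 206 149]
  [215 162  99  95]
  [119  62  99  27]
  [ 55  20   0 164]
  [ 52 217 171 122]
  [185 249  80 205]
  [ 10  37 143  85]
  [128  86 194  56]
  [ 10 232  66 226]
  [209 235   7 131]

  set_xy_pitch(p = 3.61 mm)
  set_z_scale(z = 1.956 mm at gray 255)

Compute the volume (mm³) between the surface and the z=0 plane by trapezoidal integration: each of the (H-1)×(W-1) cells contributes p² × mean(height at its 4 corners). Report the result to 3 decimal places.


height_mm = gray/255 × 1.956; cell vol = 3.61² × mean(4 corners)
unit = 3.61² × 1.956 / (4×255) = 0.024991 mm³ per gray-sum
row 0: Σ corner-gray over 3 cells = 2012  → 50.2818
row 1: Σ corner-gray over 3 cells = 2452  → 61.2779
row 2: Σ corner-gray over 3 cells = 1832  → 45.7835
row 3: Σ corner-gray over 3 cells = 1101  → 27.5151
row 4: Σ corner-gray over 3 cells = 1339  → 33.4629
row 5: Σ corner-gray over 3 cells = 1752  → 43.7842
row 6: Σ corner-gray over 3 cells = 1300  → 32.4883
row 7: Σ corner-gray over 3 cells = 727  → 18.1684
row 8: Σ corner-gray over 3 cells = 1209  → 30.2141
row 9: Σ corner-gray over 3 cells = 1998  → 49.9320
row 10: Σ corner-gray over 3 cells = 1503  → 37.5614
row 11: Σ corner-gray over 3 cells = 1199  → 29.9642
row 12: Σ corner-gray over 3 cells = 1576  → 39.3858
row 13: Σ corner-gray over 3 cells = 1656  → 41.3850
Σ rows: total corner-gray = 21656  → 541.2044 mm³

541.204


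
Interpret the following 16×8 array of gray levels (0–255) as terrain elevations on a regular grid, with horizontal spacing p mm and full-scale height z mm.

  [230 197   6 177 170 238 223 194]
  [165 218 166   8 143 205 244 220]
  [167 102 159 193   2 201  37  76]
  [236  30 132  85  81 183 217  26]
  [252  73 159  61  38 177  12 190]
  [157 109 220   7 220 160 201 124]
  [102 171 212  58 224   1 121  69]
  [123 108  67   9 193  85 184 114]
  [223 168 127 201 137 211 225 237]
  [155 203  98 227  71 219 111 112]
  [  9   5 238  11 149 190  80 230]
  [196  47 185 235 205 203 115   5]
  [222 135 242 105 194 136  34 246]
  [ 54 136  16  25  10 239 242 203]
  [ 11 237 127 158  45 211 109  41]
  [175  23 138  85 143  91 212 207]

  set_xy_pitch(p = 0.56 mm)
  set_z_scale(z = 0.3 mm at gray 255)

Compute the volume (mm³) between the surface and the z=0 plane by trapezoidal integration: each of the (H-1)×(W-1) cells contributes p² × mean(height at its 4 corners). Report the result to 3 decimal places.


5.303

height_mm = gray/255 × 0.3; cell vol = 0.56² × mean(4 corners)
unit = 0.56² × 0.3 / (4×255) = 9.22353e-05 mm³ per gray-sum
row 0: Σ corner-gray over 7 cells = 4799  → 0.4426
row 1: Σ corner-gray over 7 cells = 3984  → 0.3675
row 2: Σ corner-gray over 7 cells = 3349  → 0.3089
row 3: Σ corner-gray over 7 cells = 3200  → 0.2952
row 4: Σ corner-gray over 7 cells = 3597  → 0.3318
row 5: Σ corner-gray over 7 cells = 3860  → 0.3560
row 6: Σ corner-gray over 7 cells = 3274  → 0.3020
row 7: Σ corner-gray over 7 cells = 4127  → 0.3807
row 8: Σ corner-gray over 7 cells = 4723  → 0.4356
row 9: Σ corner-gray over 7 cells = 3710  → 0.3422
row 10: Σ corner-gray over 7 cells = 3766  → 0.3474
row 11: Σ corner-gray over 7 cells = 4341  → 0.4004
row 12: Σ corner-gray over 7 cells = 3753  → 0.3462
row 13: Σ corner-gray over 7 cells = 3419  → 0.3154
row 14: Σ corner-gray over 7 cells = 3592  → 0.3313
Σ rows: total corner-gray = 57494  → 5.3030 mm³


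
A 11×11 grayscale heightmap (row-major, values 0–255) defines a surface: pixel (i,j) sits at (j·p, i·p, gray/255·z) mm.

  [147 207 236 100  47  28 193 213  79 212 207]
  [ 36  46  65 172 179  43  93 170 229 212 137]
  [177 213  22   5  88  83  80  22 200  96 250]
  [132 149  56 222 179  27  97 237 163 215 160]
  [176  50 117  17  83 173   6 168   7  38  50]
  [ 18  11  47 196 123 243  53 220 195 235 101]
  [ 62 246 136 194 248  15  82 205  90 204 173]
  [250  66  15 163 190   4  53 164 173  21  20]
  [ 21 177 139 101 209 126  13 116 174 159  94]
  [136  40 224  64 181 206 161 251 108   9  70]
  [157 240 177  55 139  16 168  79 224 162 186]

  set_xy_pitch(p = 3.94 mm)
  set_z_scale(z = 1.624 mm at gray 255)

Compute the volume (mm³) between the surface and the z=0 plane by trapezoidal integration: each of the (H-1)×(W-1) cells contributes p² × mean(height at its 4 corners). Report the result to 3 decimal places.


1242.251

height_mm = gray/255 × 1.624; cell vol = 3.94² × mean(4 corners)
unit = 3.94² × 1.624 / (4×255) = 0.024716 mm³ per gray-sum
row 0: Σ corner-gray over 10 cells = 5575  → 137.7917
row 1: Σ corner-gray over 10 cells = 4636  → 114.5834
row 2: Σ corner-gray over 10 cells = 5027  → 124.2474
row 3: Σ corner-gray over 10 cells = 4526  → 111.8646
row 4: Σ corner-gray over 10 cells = 4309  → 106.5013
row 5: Σ corner-gray over 10 cells = 5840  → 144.3415
row 6: Σ corner-gray over 10 cells = 5043  → 124.6428
row 7: Σ corner-gray over 10 cells = 4511  → 111.4939
row 8: Σ corner-gray over 10 cells = 5237  → 129.4377
row 9: Σ corner-gray over 10 cells = 5557  → 137.3468
Σ rows: total corner-gray = 50261  → 1242.2512 mm³


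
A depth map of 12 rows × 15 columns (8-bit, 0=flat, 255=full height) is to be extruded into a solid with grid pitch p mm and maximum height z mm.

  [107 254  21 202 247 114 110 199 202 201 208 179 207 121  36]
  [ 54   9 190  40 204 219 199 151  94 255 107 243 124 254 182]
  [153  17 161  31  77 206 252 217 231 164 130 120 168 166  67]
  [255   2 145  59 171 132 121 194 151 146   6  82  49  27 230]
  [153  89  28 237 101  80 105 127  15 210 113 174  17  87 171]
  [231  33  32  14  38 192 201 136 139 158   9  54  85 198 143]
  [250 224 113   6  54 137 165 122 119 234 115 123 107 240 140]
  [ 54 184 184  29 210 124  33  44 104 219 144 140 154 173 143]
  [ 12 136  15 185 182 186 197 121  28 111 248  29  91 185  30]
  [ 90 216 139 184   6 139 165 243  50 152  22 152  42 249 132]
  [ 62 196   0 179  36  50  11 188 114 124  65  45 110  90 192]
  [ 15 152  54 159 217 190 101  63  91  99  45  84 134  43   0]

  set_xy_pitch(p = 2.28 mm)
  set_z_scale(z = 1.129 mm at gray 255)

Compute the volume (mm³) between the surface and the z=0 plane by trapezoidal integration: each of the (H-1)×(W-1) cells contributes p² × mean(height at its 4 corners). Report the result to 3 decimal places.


447.148

height_mm = gray/255 × 1.129; cell vol = 2.28² × mean(4 corners)
unit = 2.28² × 1.129 / (4×255) = 0.00575392 mm³ per gray-sum
row 0: Σ corner-gray over 14 cells = 9087  → 52.2858
row 1: Σ corner-gray over 14 cells = 8514  → 48.9888
row 2: Σ corner-gray over 14 cells = 7155  → 41.1693
row 3: Σ corner-gray over 14 cells = 6145  → 35.3578
row 4: Σ corner-gray over 14 cells = 6042  → 34.7652
row 5: Σ corner-gray over 14 cells = 6860  → 39.4719
row 6: Σ corner-gray over 14 cells = 7589  → 43.6665
row 7: Σ corner-gray over 14 cells = 7151  → 41.1462
row 8: Σ corner-gray over 14 cells = 7210  → 41.4857
row 9: Σ corner-gray over 14 cells = 6410  → 36.8826
row 10: Σ corner-gray over 14 cells = 5549  → 31.9285
Σ rows: total corner-gray = 77712  → 447.1483 mm³


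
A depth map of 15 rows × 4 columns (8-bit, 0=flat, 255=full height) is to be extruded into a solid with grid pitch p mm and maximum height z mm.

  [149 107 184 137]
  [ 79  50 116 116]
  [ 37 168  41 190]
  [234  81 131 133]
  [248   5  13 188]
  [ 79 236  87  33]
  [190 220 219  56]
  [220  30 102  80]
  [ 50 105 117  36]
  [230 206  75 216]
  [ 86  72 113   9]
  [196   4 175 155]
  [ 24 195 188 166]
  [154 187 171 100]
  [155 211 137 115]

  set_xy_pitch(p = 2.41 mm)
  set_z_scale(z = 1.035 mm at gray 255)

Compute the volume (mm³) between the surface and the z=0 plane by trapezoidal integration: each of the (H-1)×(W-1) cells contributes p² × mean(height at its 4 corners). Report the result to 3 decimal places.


123.009

height_mm = gray/255 × 1.035; cell vol = 2.41² × mean(4 corners)
unit = 2.41² × 1.035 / (4×255) = 0.00589351 mm³ per gray-sum
row 0: Σ corner-gray over 3 cells = 1395  → 8.2215
row 1: Σ corner-gray over 3 cells = 1172  → 6.9072
row 2: Σ corner-gray over 3 cells = 1436  → 8.4631
row 3: Σ corner-gray over 3 cells = 1263  → 7.4435
row 4: Σ corner-gray over 3 cells = 1230  → 7.2490
row 5: Σ corner-gray over 3 cells = 1882  → 11.0916
row 6: Σ corner-gray over 3 cells = 1688  → 9.9483
row 7: Σ corner-gray over 3 cells = 1094  → 6.4475
row 8: Σ corner-gray over 3 cells = 1538  → 9.0642
row 9: Σ corner-gray over 3 cells = 1473  → 8.6811
row 10: Σ corner-gray over 3 cells = 1174  → 6.9190
row 11: Σ corner-gray over 3 cells = 1665  → 9.8127
row 12: Σ corner-gray over 3 cells = 1926  → 11.3509
row 13: Σ corner-gray over 3 cells = 1936  → 11.4098
Σ rows: total corner-gray = 20872  → 123.0094 mm³


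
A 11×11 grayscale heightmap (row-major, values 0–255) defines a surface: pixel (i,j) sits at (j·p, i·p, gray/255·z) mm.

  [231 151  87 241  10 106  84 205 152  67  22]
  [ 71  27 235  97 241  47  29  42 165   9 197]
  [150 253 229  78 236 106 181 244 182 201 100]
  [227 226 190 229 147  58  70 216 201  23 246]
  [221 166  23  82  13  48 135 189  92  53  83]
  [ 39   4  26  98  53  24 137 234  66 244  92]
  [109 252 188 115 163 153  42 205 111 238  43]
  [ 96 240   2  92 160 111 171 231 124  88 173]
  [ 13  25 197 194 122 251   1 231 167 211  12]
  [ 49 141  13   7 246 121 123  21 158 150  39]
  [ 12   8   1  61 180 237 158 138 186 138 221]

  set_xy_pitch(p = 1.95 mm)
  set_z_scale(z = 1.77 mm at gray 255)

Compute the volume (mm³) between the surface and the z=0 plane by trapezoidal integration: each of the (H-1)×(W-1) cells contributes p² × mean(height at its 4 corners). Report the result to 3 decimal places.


height_mm = gray/255 × 1.77; cell vol = 1.95² × mean(4 corners)
unit = 1.95² × 1.77 / (4×255) = 0.00659846 mm³ per gray-sum
row 0: Σ corner-gray over 10 cells = 4511  → 29.7656
row 1: Σ corner-gray over 10 cells = 5722  → 37.7564
row 2: Σ corner-gray over 10 cells = 6863  → 45.2852
row 3: Σ corner-gray over 10 cells = 5099  → 33.6455
row 4: Σ corner-gray over 10 cells = 3809  → 25.1335
row 5: Σ corner-gray over 10 cells = 4989  → 32.9197
row 6: Σ corner-gray over 10 cells = 5793  → 38.2249
row 7: Σ corner-gray over 10 cells = 5530  → 36.4895
row 8: Σ corner-gray over 10 cells = 4871  → 32.1411
row 9: Σ corner-gray over 10 cells = 4495  → 29.6601
Σ rows: total corner-gray = 51682  → 341.0214 mm³

341.021


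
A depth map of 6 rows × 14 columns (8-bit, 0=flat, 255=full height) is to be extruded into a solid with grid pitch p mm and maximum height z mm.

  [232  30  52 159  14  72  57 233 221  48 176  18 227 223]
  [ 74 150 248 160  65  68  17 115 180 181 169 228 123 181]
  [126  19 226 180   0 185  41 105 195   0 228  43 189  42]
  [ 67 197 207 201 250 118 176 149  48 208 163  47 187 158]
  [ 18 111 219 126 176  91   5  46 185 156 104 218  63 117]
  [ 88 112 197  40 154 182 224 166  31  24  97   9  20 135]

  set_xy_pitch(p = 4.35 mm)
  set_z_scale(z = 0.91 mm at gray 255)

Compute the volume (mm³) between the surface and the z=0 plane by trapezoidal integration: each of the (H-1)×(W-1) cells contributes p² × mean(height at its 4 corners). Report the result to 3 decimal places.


567.804

height_mm = gray/255 × 0.91; cell vol = 4.35² × mean(4 corners)
unit = 4.35² × 0.91 / (4×255) = 0.0168818 mm³ per gray-sum
row 0: Σ corner-gray over 13 cells = 6732  → 113.6485
row 1: Σ corner-gray over 13 cells = 6653  → 112.3149
row 2: Σ corner-gray over 13 cells = 7117  → 120.1480
row 3: Σ corner-gray over 13 cells = 7262  → 122.5959
row 4: Σ corner-gray over 13 cells = 5870  → 99.0964
Σ rows: total corner-gray = 33634  → 567.8037 mm³


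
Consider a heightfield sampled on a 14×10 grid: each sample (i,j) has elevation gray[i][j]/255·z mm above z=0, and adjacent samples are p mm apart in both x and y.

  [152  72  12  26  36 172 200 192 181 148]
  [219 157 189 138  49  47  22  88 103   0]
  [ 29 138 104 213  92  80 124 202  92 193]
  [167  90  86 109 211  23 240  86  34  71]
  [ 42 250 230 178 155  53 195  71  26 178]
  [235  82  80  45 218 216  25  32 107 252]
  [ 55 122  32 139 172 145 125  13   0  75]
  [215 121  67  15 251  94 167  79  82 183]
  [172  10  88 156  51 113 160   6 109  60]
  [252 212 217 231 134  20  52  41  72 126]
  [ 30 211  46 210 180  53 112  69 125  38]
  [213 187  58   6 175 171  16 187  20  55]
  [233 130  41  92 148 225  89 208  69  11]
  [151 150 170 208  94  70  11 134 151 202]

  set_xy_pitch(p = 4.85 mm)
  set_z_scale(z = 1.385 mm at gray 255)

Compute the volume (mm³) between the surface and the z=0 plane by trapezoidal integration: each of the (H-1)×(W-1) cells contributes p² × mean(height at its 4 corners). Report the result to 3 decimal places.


1719.483

height_mm = gray/255 × 1.385; cell vol = 4.85² × mean(4 corners)
unit = 4.85² × 1.385 / (4×255) = 0.0319399 mm³ per gray-sum
row 0: Σ corner-gray over 9 cells = 3887  → 124.1503
row 1: Σ corner-gray over 9 cells = 4117  → 131.4964
row 2: Σ corner-gray over 9 cells = 4308  → 137.5969
row 3: Σ corner-gray over 9 cells = 4532  → 144.7515
row 4: Σ corner-gray over 9 cells = 4633  → 147.9774
row 5: Σ corner-gray over 9 cells = 3723  → 118.9121
row 6: Σ corner-gray over 9 cells = 3776  → 120.6049
row 7: Σ corner-gray over 9 cells = 3768  → 120.3494
row 8: Σ corner-gray over 9 cells = 3954  → 126.2902
row 9: Σ corner-gray over 9 cells = 4416  → 141.0464
row 10: Σ corner-gray over 9 cells = 3988  → 127.3762
row 11: Σ corner-gray over 9 cells = 4156  → 132.7421
row 12: Σ corner-gray over 9 cells = 4577  → 146.1888
Σ rows: total corner-gray = 53835  → 1719.4826 mm³


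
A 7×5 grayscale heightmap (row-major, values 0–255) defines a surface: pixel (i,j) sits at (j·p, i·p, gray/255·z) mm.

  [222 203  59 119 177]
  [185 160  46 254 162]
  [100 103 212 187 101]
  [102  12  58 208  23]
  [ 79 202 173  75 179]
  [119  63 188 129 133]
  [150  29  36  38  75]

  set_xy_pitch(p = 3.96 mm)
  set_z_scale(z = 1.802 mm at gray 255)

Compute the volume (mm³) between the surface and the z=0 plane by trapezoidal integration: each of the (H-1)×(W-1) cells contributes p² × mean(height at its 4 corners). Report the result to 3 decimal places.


339.044

height_mm = gray/255 × 1.802; cell vol = 3.96² × mean(4 corners)
unit = 3.96² × 1.802 / (4×255) = 0.0277042 mm³ per gray-sum
row 0: Σ corner-gray over 4 cells = 2428  → 67.2657
row 1: Σ corner-gray over 4 cells = 2472  → 68.4847
row 2: Σ corner-gray over 4 cells = 1886  → 52.2500
row 3: Σ corner-gray over 4 cells = 1839  → 50.9480
row 4: Σ corner-gray over 4 cells = 2170  → 60.1180
row 5: Σ corner-gray over 4 cells = 1443  → 39.9771
Σ rows: total corner-gray = 12238  → 339.0435 mm³
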